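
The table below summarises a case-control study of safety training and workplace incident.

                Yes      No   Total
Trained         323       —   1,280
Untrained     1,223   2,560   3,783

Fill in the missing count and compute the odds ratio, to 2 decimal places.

The missing cell is in the exposed row: 1280 − 323 = 957.
So a = 323, b = 957, c = 1223, d = 2560.
OR = (a·d)/(b·c) = (323 × 2560) / (957 × 1223) = 826880 / 1170411 = 0.70649

0.71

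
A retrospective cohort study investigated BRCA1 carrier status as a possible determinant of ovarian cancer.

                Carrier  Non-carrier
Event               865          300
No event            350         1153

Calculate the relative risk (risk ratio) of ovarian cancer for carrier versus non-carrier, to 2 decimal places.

3.45

Reading the table with exposure as columns: a = 865 (Carrier, case), b = 350 (Carrier, non-case), c = 300 (Non-carrier, case), d = 1153.
Risk in exposed = 865/1215 = 0.71193; risk in unexposed = 300/1453 = 0.20647.
RR = 0.71193 / 0.20647 = 3.44813
The risk among the exposed is 3.45 times that among the unexposed.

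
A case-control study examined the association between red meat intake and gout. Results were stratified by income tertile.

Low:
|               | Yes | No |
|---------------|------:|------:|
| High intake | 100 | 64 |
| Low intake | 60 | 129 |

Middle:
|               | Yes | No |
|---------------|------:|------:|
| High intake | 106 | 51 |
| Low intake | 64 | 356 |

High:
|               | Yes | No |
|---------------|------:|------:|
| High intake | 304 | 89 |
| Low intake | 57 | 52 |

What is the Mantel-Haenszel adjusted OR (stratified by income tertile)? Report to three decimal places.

5.009

OR_MH = Σ(aᵢdᵢ/nᵢ) / Σ(bᵢcᵢ/nᵢ), where nᵢ is the stratum total.
Stratum 1 (Low): n = 353; a·d/n = 100·129/353 = 36.5439; b·c/n = 64·60/353 = 10.8782
Stratum 2 (Middle): n = 577; a·d/n = 106·356/577 = 65.4003; b·c/n = 51·64/577 = 5.6568
Stratum 3 (High): n = 502; a·d/n = 304·52/502 = 31.4900; b·c/n = 89·57/502 = 10.1056
OR_MH = (36.5439 + 65.4003 + 31.4900) / (10.8782 + 5.6568 + 10.1056) = 133.4343 / 26.6406 = 5.00868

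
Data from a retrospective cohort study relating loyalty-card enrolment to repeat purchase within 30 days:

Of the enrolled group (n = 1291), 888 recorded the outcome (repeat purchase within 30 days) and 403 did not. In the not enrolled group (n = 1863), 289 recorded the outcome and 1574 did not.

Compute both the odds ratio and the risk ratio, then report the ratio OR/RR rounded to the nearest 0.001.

From the description: a = 888, b = 403, c = 289, d = 1574.
OR = (888·1574)/(403·289) = 1397712/116467 = 12.00093
Risk in exposed = 888/1291 = 0.68784; risk in unexposed = 289/1863 = 0.15513; RR = 4.43406
OR/RR = 12.00093 / 4.43406 = 2.70653
The outcome is not rare, so the OR lies further from 1 than the RR.

2.707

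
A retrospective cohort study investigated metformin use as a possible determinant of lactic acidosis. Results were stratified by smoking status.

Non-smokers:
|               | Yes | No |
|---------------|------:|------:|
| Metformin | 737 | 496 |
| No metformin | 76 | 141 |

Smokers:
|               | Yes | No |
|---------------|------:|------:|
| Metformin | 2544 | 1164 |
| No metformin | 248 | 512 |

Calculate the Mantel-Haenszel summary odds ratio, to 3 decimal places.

OR_MH = Σ(aᵢdᵢ/nᵢ) / Σ(bᵢcᵢ/nᵢ), where nᵢ is the stratum total.
Stratum 1 (Non-smokers): n = 1450; a·d/n = 737·141/1450 = 71.6669; b·c/n = 496·76/1450 = 25.9972
Stratum 2 (Smokers): n = 4468; a·d/n = 2544·512/4468 = 291.5237; b·c/n = 1164·248/4468 = 64.6088
OR_MH = (71.6669 + 291.5237) / (25.9972 + 64.6088) = 363.1906 / 90.6060 = 4.00846

4.008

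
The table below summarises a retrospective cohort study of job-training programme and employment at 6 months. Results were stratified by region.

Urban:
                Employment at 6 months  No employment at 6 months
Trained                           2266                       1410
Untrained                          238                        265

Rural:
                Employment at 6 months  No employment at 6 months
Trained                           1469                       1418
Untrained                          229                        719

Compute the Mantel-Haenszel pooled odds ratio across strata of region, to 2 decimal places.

OR_MH = Σ(aᵢdᵢ/nᵢ) / Σ(bᵢcᵢ/nᵢ), where nᵢ is the stratum total.
Stratum 1 (Urban): n = 4179; a·d/n = 2266·265/4179 = 143.6923; b·c/n = 1410·238/4179 = 80.3015
Stratum 2 (Rural): n = 3835; a·d/n = 1469·719/3835 = 275.4136; b·c/n = 1418·229/3835 = 84.6733
OR_MH = (143.6923 + 275.4136) / (80.3015 + 84.6733) = 419.1058 / 164.9748 = 2.54042

2.54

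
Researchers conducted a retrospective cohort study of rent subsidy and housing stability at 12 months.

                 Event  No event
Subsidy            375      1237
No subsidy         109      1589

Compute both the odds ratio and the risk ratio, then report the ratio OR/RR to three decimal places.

1.219

Cells: a = 375, b = 1237, c = 109, d = 1589.
OR = (375·1589)/(1237·109) = 595875/134833 = 4.41936
Risk in exposed = 375/1612 = 0.23263; risk in unexposed = 109/1698 = 0.06419; RR = 3.62391
OR/RR = 4.41936 / 3.62391 = 1.21950
The outcome is not rare, so the OR lies further from 1 than the RR.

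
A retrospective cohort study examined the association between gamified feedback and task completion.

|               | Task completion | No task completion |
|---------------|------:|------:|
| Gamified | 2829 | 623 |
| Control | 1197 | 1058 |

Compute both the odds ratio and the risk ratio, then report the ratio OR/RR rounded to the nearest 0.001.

Cells: a = 2829, b = 623, c = 1197, d = 1058.
OR = (2829·1058)/(623·1197) = 2993082/745731 = 4.01362
Risk in exposed = 2829/3452 = 0.81952; risk in unexposed = 1197/2255 = 0.53082; RR = 1.54388
OR/RR = 4.01362 / 1.54388 = 2.59969
The outcome is not rare, so the OR lies further from 1 than the RR.

2.600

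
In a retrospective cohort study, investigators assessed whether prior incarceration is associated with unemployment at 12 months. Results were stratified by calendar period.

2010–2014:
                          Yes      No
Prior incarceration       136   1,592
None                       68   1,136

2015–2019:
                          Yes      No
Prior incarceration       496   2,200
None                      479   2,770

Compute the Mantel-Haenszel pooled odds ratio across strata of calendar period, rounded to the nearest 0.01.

OR_MH = Σ(aᵢdᵢ/nᵢ) / Σ(bᵢcᵢ/nᵢ), where nᵢ is the stratum total.
Stratum 1 (2010–2014): n = 2932; a·d/n = 136·1136/2932 = 52.6930; b·c/n = 1592·68/2932 = 36.9222
Stratum 2 (2015–2019): n = 5945; a·d/n = 496·2770/5945 = 231.1051; b·c/n = 2200·479/5945 = 177.2582
OR_MH = (52.6930 + 231.1051) / (36.9222 + 177.2582) = 283.7982 / 214.1804 = 1.32504

1.33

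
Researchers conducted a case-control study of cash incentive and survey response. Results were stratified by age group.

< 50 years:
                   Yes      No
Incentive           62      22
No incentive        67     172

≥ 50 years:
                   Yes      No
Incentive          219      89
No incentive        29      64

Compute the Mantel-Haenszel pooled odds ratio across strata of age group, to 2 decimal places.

6.18

OR_MH = Σ(aᵢdᵢ/nᵢ) / Σ(bᵢcᵢ/nᵢ), where nᵢ is the stratum total.
Stratum 1 (< 50 years): n = 323; a·d/n = 62·172/323 = 33.0155; b·c/n = 22·67/323 = 4.5635
Stratum 2 (≥ 50 years): n = 401; a·d/n = 219·64/401 = 34.9526; b·c/n = 89·29/401 = 6.4364
OR_MH = (33.0155 + 34.9526) / (4.5635 + 6.4364) = 67.9681 / 10.9999 = 6.17899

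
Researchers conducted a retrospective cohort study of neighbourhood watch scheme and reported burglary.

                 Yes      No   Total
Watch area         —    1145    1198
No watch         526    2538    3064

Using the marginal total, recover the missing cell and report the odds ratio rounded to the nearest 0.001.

0.223

The missing cell is in the exposed row: 1198 − 1145 = 53.
So a = 53, b = 1145, c = 526, d = 2538.
OR = (a·d)/(b·c) = (53 × 2538) / (1145 × 526) = 134514 / 602270 = 0.22335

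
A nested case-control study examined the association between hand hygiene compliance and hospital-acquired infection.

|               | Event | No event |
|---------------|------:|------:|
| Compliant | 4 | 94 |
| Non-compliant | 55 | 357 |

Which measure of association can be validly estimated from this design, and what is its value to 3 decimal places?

0.276

Cells: a = 4, b = 94, c = 55, d = 357.
This is a nested case-control study: participants were sampled on outcome status, so risks in the source population cannot be estimated directly — relative risk is not valid here. The odds ratio is the appropriate measure.
OR = (a·d)/(b·c) = (4 × 357) / (94 × 55) = 1428 / 5170 = 0.27621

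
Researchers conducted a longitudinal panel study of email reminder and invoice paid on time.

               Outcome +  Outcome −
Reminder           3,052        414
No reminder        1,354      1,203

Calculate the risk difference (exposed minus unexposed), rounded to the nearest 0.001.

Cells: a = 3052, b = 414, c = 1354, d = 1203.
Risk in exposed = 3052/3466 = 0.880554; risk in unexposed = 1354/2557 = 0.529527.
Risk difference = 0.880554 − 0.529527 = 0.351027

0.351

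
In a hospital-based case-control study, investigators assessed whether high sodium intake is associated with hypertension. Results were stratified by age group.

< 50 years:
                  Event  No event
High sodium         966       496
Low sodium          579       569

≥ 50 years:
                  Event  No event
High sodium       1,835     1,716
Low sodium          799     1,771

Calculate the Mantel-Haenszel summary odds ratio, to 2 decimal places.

OR_MH = Σ(aᵢdᵢ/nᵢ) / Σ(bᵢcᵢ/nᵢ), where nᵢ is the stratum total.
Stratum 1 (< 50 years): n = 2610; a·d/n = 966·569/2610 = 210.5954; b·c/n = 496·579/2610 = 110.0322
Stratum 2 (≥ 50 years): n = 6121; a·d/n = 1835·1771/6121 = 530.9239; b·c/n = 1716·799/6121 = 223.9967
OR_MH = (210.5954 + 530.9239) / (110.0322 + 223.9967) = 741.5193 / 334.0289 = 2.21993

2.22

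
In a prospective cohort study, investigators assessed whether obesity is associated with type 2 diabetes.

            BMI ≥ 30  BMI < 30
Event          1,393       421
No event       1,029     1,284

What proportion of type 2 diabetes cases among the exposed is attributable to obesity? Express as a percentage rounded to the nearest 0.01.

Reading the table with exposure as columns: a = 1393 (BMI ≥ 30, case), b = 1029 (BMI ≥ 30, non-case), c = 421 (BMI < 30, case), d = 1284.
Risk in exposed = 1393/2422 = 0.57514; risk in unexposed = 421/1705 = 0.24692.
RR = 0.57514/0.24692 = 2.32927
AR% = (RR − 1)/RR × 100 = (2.32927 − 1)/2.32927 × 100 = 57.0680%

57.07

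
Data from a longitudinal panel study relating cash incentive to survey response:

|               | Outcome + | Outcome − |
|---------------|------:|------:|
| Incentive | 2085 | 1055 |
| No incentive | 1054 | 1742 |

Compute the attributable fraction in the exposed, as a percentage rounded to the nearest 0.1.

43.2

Cells: a = 2085, b = 1055, c = 1054, d = 1742.
Risk in exposed = 2085/3140 = 0.66401; risk in unexposed = 1054/2796 = 0.37697.
RR = 0.66401/0.37697 = 1.76146
AR% = (RR − 1)/RR × 100 = (1.76146 − 1)/1.76146 × 100 = 43.2289%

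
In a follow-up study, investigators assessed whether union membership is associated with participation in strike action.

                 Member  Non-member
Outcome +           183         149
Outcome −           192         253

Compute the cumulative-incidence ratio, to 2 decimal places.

Reading the table with exposure as columns: a = 183 (Member, case), b = 192 (Member, non-case), c = 149 (Non-member, case), d = 253.
Risk in exposed = 183/375 = 0.48800; risk in unexposed = 149/402 = 0.37065.
RR = 0.48800 / 0.37065 = 1.31662
The risk among the exposed is 1.32 times that among the unexposed.

1.32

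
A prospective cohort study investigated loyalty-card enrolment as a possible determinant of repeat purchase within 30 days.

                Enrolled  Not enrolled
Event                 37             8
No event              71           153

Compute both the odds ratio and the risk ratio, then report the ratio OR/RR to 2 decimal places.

1.45

Reading the table with exposure as columns: a = 37 (Enrolled, case), b = 71 (Enrolled, non-case), c = 8 (Not enrolled, case), d = 153.
OR = (37·153)/(71·8) = 5661/568 = 9.96655
Risk in exposed = 37/108 = 0.34259; risk in unexposed = 8/161 = 0.04969; RR = 6.89468
OR/RR = 9.96655 / 6.89468 = 1.44554
The outcome is not rare, so the OR lies further from 1 than the RR.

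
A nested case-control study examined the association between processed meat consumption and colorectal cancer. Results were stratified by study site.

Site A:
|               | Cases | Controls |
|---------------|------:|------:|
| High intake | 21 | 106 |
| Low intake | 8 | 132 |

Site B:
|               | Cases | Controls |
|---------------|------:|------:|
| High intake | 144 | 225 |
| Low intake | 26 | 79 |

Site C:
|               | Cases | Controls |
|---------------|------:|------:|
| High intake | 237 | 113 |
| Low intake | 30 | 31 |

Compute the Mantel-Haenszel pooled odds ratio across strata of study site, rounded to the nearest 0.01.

OR_MH = Σ(aᵢdᵢ/nᵢ) / Σ(bᵢcᵢ/nᵢ), where nᵢ is the stratum total.
Stratum 1 (Site A): n = 267; a·d/n = 21·132/267 = 10.3820; b·c/n = 106·8/267 = 3.1760
Stratum 2 (Site B): n = 474; a·d/n = 144·79/474 = 24.0000; b·c/n = 225·26/474 = 12.3418
Stratum 3 (Site C): n = 411; a·d/n = 237·31/411 = 17.8759; b·c/n = 113·30/411 = 8.2482
OR_MH = (10.3820 + 24.0000 + 17.8759) / (3.1760 + 12.3418 + 8.2482) = 52.2579 / 23.7660 = 2.19885

2.20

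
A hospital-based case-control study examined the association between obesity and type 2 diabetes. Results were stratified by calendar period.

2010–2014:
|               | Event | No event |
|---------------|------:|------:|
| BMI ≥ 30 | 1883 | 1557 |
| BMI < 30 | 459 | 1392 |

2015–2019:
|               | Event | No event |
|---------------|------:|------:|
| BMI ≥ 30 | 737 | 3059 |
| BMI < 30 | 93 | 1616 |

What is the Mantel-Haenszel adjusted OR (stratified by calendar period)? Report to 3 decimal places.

3.811

OR_MH = Σ(aᵢdᵢ/nᵢ) / Σ(bᵢcᵢ/nᵢ), where nᵢ is the stratum total.
Stratum 1 (2010–2014): n = 5291; a·d/n = 1883·1392/5291 = 495.3952; b·c/n = 1557·459/5291 = 135.0714
Stratum 2 (2015–2019): n = 5505; a·d/n = 737·1616/5505 = 216.3473; b·c/n = 3059·93/5505 = 51.6779
OR_MH = (495.3952 + 216.3473) / (135.0714 + 51.6779) = 711.7425 / 186.7494 = 3.81122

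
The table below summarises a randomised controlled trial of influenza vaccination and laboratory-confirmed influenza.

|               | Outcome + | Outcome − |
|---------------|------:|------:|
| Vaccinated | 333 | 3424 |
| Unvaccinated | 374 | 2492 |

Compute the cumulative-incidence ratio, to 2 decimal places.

Cells: a = 333, b = 3424, c = 374, d = 2492.
Risk in exposed = 333/3757 = 0.08863; risk in unexposed = 374/2866 = 0.13050.
RR = 0.08863 / 0.13050 = 0.67922
The risk is 32% lower among the exposed than among the unexposed.

0.68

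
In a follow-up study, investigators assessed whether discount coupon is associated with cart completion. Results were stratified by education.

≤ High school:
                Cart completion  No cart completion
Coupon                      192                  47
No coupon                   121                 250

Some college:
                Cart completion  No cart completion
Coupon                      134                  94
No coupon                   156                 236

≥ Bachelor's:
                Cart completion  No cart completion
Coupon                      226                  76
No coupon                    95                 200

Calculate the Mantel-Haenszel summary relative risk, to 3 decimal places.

RR_MH = Σ(aᵢ·n₀ᵢ/nᵢ) / Σ(cᵢ·n₁ᵢ/nᵢ), with n₁ᵢ = aᵢ+bᵢ (exposed), n₀ᵢ = cᵢ+dᵢ (unexposed), nᵢ = n₁ᵢ+n₀ᵢ.
Stratum 1 (≤ High school): n₁ = 239, n₀ = 371, n = 610; a·n₀/n = 192·371/610 = 116.7738; c·n₁/n = 121·239/610 = 47.4082
Stratum 2 (Some college): n₁ = 228, n₀ = 392, n = 620; a·n₀/n = 134·392/620 = 84.7226; c·n₁/n = 156·228/620 = 57.3677
Stratum 3 (≥ Bachelor's): n₁ = 302, n₀ = 295, n = 597; a·n₀/n = 226·295/597 = 111.6750; c·n₁/n = 95·302/597 = 48.0570
RR_MH = (116.7738 + 84.7226 + 111.6750) / (47.4082 + 57.3677 + 48.0570) = 313.1714 / 152.8329 = 2.04911

2.049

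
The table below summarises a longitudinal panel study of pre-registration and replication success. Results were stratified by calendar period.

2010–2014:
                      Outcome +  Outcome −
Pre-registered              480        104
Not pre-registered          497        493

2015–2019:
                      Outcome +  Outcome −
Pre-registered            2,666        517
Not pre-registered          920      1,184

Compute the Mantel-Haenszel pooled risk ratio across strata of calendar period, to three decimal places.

1.846

RR_MH = Σ(aᵢ·n₀ᵢ/nᵢ) / Σ(cᵢ·n₁ᵢ/nᵢ), with n₁ᵢ = aᵢ+bᵢ (exposed), n₀ᵢ = cᵢ+dᵢ (unexposed), nᵢ = n₁ᵢ+n₀ᵢ.
Stratum 1 (2010–2014): n₁ = 584, n₀ = 990, n = 1574; a·n₀/n = 480·990/1574 = 301.9060; c·n₁/n = 497·584/1574 = 184.4015
Stratum 2 (2015–2019): n₁ = 3183, n₀ = 2104, n = 5287; a·n₀/n = 2666·2104/5287 = 1060.9540; c·n₁/n = 920·3183/5287 = 553.8793
RR_MH = (301.9060 + 1060.9540) / (184.4015 + 553.8793) = 1362.8600 / 738.2809 = 1.84599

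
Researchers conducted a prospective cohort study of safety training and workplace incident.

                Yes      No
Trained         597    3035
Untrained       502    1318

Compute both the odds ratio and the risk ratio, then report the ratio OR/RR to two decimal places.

Cells: a = 597, b = 3035, c = 502, d = 1318.
OR = (597·1318)/(3035·502) = 786846/1523570 = 0.51645
Risk in exposed = 597/3632 = 0.16437; risk in unexposed = 502/1820 = 0.27582; RR = 0.59593
OR/RR = 0.51645 / 0.59593 = 0.86662
The outcome is not rare, so the OR lies further from 1 than the RR.

0.87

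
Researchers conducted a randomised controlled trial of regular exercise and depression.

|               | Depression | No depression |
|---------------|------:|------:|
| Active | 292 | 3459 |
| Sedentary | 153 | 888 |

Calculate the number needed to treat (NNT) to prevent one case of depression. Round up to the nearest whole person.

15

Risk in treated group = 292/3751 = 0.07785; risk in control = 153/1041 = 0.14697.
Absolute risk reduction = 0.14697 − 0.07785 = 0.06913
NNT = 1 / ARR = 1 / 0.06913 = 14.466 → round up → 15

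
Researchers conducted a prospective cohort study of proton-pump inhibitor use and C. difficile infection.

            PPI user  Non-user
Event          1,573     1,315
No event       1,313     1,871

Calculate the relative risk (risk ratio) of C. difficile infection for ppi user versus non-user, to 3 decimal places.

1.321

Reading the table with exposure as columns: a = 1573 (PPI user, case), b = 1313 (PPI user, non-case), c = 1315 (Non-user, case), d = 1871.
Risk in exposed = 1573/2886 = 0.54505; risk in unexposed = 1315/3186 = 0.41274.
RR = 0.54505 / 0.41274 = 1.32054
The risk among the exposed is 1.32 times that among the unexposed.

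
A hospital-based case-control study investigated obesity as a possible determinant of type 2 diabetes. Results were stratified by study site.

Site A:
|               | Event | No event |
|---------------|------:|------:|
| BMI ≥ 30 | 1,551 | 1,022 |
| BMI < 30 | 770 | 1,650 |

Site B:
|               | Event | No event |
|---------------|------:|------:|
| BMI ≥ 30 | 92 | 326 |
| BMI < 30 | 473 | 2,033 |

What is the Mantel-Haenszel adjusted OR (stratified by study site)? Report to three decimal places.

2.741

OR_MH = Σ(aᵢdᵢ/nᵢ) / Σ(bᵢcᵢ/nᵢ), where nᵢ is the stratum total.
Stratum 1 (Site A): n = 4993; a·d/n = 1551·1650/4993 = 512.5476; b·c/n = 1022·770/4993 = 157.6087
Stratum 2 (Site B): n = 2924; a·d/n = 92·2033/2924 = 63.9658; b·c/n = 326·473/2924 = 52.7353
OR_MH = (512.5476 + 63.9658) / (157.6087 + 52.7353) = 576.5134 / 210.3439 = 2.74081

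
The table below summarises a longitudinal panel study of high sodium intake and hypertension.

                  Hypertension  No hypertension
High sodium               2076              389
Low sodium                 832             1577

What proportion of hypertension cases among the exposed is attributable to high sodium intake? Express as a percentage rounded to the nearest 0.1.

Cells: a = 2076, b = 389, c = 832, d = 1577.
Risk in exposed = 2076/2465 = 0.84219; risk in unexposed = 832/2409 = 0.34537.
RR = 0.84219/0.34537 = 2.43851
AR% = (RR − 1)/RR × 100 = (2.43851 − 1)/2.43851 × 100 = 58.9913%

59.0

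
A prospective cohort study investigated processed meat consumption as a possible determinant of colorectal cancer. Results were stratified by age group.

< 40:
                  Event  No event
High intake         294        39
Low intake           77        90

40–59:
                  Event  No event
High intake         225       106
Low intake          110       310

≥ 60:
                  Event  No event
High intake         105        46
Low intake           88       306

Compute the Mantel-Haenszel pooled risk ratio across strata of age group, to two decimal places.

RR_MH = Σ(aᵢ·n₀ᵢ/nᵢ) / Σ(cᵢ·n₁ᵢ/nᵢ), with n₁ᵢ = aᵢ+bᵢ (exposed), n₀ᵢ = cᵢ+dᵢ (unexposed), nᵢ = n₁ᵢ+n₀ᵢ.
Stratum 1 (< 40): n₁ = 333, n₀ = 167, n = 500; a·n₀/n = 294·167/500 = 98.1960; c·n₁/n = 77·333/500 = 51.2820
Stratum 2 (40–59): n₁ = 331, n₀ = 420, n = 751; a·n₀/n = 225·420/751 = 125.8322; c·n₁/n = 110·331/751 = 48.4820
Stratum 3 (≥ 60): n₁ = 151, n₀ = 394, n = 545; a·n₀/n = 105·394/545 = 75.9083; c·n₁/n = 88·151/545 = 24.3817
RR_MH = (98.1960 + 125.8322 + 75.9083) / (51.2820 + 48.4820 + 24.3817) = 299.9365 / 124.1457 = 2.41600

2.42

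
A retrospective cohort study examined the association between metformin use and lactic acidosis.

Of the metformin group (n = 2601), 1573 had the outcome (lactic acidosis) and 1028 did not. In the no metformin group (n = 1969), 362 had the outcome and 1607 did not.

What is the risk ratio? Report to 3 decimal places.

From the description: a = 1573, b = 1028, c = 362, d = 1607.
Risk in exposed = 1573/2601 = 0.60477; risk in unexposed = 362/1969 = 0.18385.
RR = 0.60477 / 0.18385 = 3.28947
The risk among the exposed is 3.29 times that among the unexposed.

3.289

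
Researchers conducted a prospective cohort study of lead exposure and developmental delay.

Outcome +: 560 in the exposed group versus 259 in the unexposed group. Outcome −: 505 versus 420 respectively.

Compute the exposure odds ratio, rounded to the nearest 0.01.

1.80

From the description: a = 560, b = 505, c = 259, d = 420.
OR = (a·d)/(b·c) = (560 × 420) / (505 × 259) = 235200 / 130795 = 1.79823
The odds of developmental delay are about 1.80 times as high in the exposed group.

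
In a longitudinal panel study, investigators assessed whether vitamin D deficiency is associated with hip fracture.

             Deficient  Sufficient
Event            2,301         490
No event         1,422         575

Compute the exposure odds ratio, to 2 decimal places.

1.90

Reading the table with exposure as columns: a = 2301 (Deficient, case), b = 1422 (Deficient, non-case), c = 490 (Sufficient, case), d = 575.
OR = (a·d)/(b·c) = (2301 × 575) / (1422 × 490) = 1323075 / 696780 = 1.89884
The odds of hip fracture are about 1.90 times as high in the deficient group.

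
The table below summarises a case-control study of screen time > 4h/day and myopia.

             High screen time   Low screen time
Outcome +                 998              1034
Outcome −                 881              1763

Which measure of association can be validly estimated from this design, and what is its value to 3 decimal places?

Reading the table with exposure as columns: a = 998 (High screen time, case), b = 881 (High screen time, non-case), c = 1034 (Low screen time, case), d = 1763.
This is a case-control study: participants were sampled on outcome status, so risks in the source population cannot be estimated directly — relative risk is not valid here. The odds ratio is the appropriate measure.
OR = (a·d)/(b·c) = (998 × 1763) / (881 × 1034) = 1759474 / 910954 = 1.93146

1.931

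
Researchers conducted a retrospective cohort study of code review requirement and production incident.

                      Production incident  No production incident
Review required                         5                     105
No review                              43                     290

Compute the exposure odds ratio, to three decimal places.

0.321

Cells: a = 5, b = 105, c = 43, d = 290.
OR = (a·d)/(b·c) = (5 × 290) / (105 × 43) = 1450 / 4515 = 0.32115
Exposure is associated with lower odds of production incident (OR = 0.32 < 1).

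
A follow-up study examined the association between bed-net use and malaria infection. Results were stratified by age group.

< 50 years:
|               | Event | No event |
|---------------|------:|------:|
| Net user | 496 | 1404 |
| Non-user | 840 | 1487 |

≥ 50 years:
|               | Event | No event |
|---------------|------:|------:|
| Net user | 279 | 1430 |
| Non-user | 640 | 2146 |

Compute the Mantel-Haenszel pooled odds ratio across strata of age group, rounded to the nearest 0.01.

0.64

OR_MH = Σ(aᵢdᵢ/nᵢ) / Σ(bᵢcᵢ/nᵢ), where nᵢ is the stratum total.
Stratum 1 (< 50 years): n = 4227; a·d/n = 496·1487/4227 = 174.4859; b·c/n = 1404·840/4227 = 279.0064
Stratum 2 (≥ 50 years): n = 4495; a·d/n = 279·2146/4495 = 133.2000; b·c/n = 1430·640/4495 = 203.6040
OR_MH = (174.4859 + 133.2000) / (279.0064 + 203.6040) = 307.6859 / 482.6104 = 0.63755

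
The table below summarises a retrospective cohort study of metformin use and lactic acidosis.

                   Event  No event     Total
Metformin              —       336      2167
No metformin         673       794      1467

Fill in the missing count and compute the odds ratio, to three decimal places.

6.429

The missing cell is in the exposed row: 2167 − 336 = 1831.
So a = 1831, b = 336, c = 673, d = 794.
OR = (a·d)/(b·c) = (1831 × 794) / (336 × 673) = 1453814 / 226128 = 6.42916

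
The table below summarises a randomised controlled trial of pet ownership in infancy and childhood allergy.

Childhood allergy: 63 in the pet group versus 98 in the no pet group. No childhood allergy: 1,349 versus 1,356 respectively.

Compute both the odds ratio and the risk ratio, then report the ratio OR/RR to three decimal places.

From the description: a = 63, b = 1349, c = 98, d = 1356.
OR = (63·1356)/(1349·98) = 85428/132202 = 0.64619
Risk in exposed = 63/1412 = 0.04462; risk in unexposed = 98/1454 = 0.06740; RR = 0.66198
OR/RR = 0.64619 / 0.66198 = 0.97615
The outcome is rare in both groups, so OR ≈ RR (ratio near 1).

0.976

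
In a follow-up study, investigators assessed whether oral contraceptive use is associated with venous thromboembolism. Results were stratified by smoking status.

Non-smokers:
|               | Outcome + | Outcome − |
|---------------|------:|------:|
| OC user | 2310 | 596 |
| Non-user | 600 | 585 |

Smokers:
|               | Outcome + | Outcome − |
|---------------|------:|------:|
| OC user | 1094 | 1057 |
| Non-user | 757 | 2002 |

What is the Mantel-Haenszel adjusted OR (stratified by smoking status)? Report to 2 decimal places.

OR_MH = Σ(aᵢdᵢ/nᵢ) / Σ(bᵢcᵢ/nᵢ), where nᵢ is the stratum total.
Stratum 1 (Non-smokers): n = 4091; a·d/n = 2310·585/4091 = 330.3227; b·c/n = 596·600/4091 = 87.4114
Stratum 2 (Smokers): n = 4910; a·d/n = 1094·2002/4910 = 446.0668; b·c/n = 1057·757/4910 = 162.9631
OR_MH = (330.3227 + 446.0668) / (87.4114 + 162.9631) = 776.3895 / 250.3745 = 3.10091

3.10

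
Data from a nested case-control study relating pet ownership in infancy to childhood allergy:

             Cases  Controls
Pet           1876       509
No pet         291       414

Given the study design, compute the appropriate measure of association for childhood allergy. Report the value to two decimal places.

5.24

Cells: a = 1876, b = 509, c = 291, d = 414.
This is a nested case-control study: participants were sampled on outcome status, so risks in the source population cannot be estimated directly — relative risk is not valid here. The odds ratio is the appropriate measure.
OR = (a·d)/(b·c) = (1876 × 414) / (509 × 291) = 776664 / 148119 = 5.24351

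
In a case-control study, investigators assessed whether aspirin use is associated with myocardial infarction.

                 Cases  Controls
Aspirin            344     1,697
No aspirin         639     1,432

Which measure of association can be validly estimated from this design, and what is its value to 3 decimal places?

Cells: a = 344, b = 1697, c = 639, d = 1432.
This is a case-control study: participants were sampled on outcome status, so risks in the source population cannot be estimated directly — relative risk is not valid here. The odds ratio is the appropriate measure.
OR = (a·d)/(b·c) = (344 × 1432) / (1697 × 639) = 492608 / 1084383 = 0.45427

0.454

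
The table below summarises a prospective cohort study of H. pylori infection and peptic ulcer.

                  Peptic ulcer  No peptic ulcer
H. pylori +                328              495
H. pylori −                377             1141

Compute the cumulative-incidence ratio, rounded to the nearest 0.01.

1.60

Cells: a = 328, b = 495, c = 377, d = 1141.
Risk in exposed = 328/823 = 0.39854; risk in unexposed = 377/1518 = 0.24835.
RR = 0.39854 / 0.24835 = 1.60474
The risk among the exposed is 1.60 times that among the unexposed.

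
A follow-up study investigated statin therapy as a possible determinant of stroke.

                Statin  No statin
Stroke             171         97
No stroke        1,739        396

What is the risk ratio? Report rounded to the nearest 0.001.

Reading the table with exposure as columns: a = 171 (Statin, case), b = 1739 (Statin, non-case), c = 97 (No statin, case), d = 396.
Risk in exposed = 171/1910 = 0.08953; risk in unexposed = 97/493 = 0.19675.
RR = 0.08953 / 0.19675 = 0.45503
The risk is 54% lower among the exposed than among the unexposed.

0.455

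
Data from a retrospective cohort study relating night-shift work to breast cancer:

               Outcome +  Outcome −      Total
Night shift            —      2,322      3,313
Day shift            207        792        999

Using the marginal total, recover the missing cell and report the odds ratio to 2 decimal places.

1.63

The missing cell is in the exposed row: 3313 − 2322 = 991.
So a = 991, b = 2322, c = 207, d = 792.
OR = (a·d)/(b·c) = (991 × 792) / (2322 × 207) = 784872 / 480654 = 1.63293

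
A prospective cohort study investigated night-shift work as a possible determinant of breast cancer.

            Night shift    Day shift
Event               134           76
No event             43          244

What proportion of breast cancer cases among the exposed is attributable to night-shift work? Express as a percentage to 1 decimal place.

Reading the table with exposure as columns: a = 134 (Night shift, case), b = 43 (Night shift, non-case), c = 76 (Day shift, case), d = 244.
Risk in exposed = 134/177 = 0.75706; risk in unexposed = 76/320 = 0.23750.
RR = 0.75706/0.23750 = 3.18763
AR% = (RR − 1)/RR × 100 = (3.18763 − 1)/3.18763 × 100 = 68.6287%

68.6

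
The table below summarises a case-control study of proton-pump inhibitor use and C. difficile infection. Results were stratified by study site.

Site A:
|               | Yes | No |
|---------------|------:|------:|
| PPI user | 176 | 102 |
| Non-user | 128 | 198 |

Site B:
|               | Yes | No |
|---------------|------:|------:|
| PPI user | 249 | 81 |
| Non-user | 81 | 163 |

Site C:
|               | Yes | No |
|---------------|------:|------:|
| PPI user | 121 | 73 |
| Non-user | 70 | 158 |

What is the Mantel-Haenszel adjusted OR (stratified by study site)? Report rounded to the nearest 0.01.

3.85

OR_MH = Σ(aᵢdᵢ/nᵢ) / Σ(bᵢcᵢ/nᵢ), where nᵢ is the stratum total.
Stratum 1 (Site A): n = 604; a·d/n = 176·198/604 = 57.6954; b·c/n = 102·128/604 = 21.6159
Stratum 2 (Site B): n = 574; a·d/n = 249·163/574 = 70.7091; b·c/n = 81·81/574 = 11.4303
Stratum 3 (Site C): n = 422; a·d/n = 121·158/422 = 45.3033; b·c/n = 73·70/422 = 12.1090
OR_MH = (57.6954 + 70.7091 + 45.3033) / (21.6159 + 11.4303 + 12.1090) = 173.7077 / 45.1552 = 3.84690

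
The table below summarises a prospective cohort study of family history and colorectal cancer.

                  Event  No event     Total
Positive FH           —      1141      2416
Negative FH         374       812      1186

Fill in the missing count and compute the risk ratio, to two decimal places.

The missing cell is in the exposed row: 2416 − 1141 = 1275.
So a = 1275, b = 1141, c = 374, d = 812.
RR = [a/(a+b)] / [c/(c+d)] = (1275/2416) / (374/1186) = 0.52773/0.31535 = 1.67350

1.67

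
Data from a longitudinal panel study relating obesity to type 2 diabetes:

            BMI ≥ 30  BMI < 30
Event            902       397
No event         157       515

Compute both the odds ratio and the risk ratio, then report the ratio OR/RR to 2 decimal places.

Reading the table with exposure as columns: a = 902 (BMI ≥ 30, case), b = 157 (BMI ≥ 30, non-case), c = 397 (BMI < 30, case), d = 515.
OR = (902·515)/(157·397) = 464530/62329 = 7.45287
Risk in exposed = 902/1059 = 0.85175; risk in unexposed = 397/912 = 0.43531; RR = 1.95666
OR/RR = 7.45287 / 1.95666 = 3.80898
The outcome is not rare, so the OR lies further from 1 than the RR.

3.81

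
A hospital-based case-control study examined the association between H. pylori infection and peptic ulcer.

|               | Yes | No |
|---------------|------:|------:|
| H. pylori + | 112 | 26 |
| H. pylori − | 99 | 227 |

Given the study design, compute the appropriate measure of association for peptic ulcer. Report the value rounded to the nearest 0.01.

Cells: a = 112, b = 26, c = 99, d = 227.
This is a hospital-based case-control study: participants were sampled on outcome status, so risks in the source population cannot be estimated directly — relative risk is not valid here. The odds ratio is the appropriate measure.
OR = (a·d)/(b·c) = (112 × 227) / (26 × 99) = 25424 / 2574 = 9.87723

9.88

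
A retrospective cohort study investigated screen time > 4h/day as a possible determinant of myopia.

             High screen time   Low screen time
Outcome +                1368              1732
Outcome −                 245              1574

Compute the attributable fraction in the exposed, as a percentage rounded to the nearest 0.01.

38.23

Reading the table with exposure as columns: a = 1368 (High screen time, case), b = 245 (High screen time, non-case), c = 1732 (Low screen time, case), d = 1574.
Risk in exposed = 1368/1613 = 0.84811; risk in unexposed = 1732/3306 = 0.52390.
RR = 0.84811/0.52390 = 1.61885
AR% = (RR − 1)/RR × 100 = (1.61885 − 1)/1.61885 × 100 = 38.2278%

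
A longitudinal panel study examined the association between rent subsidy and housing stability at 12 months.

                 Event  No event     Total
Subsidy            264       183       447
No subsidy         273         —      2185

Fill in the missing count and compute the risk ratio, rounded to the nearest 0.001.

The missing cell is in the unexposed row: 2185 − 273 = 1912.
So a = 264, b = 183, c = 273, d = 1912.
RR = [a/(a+b)] / [c/(c+d)] = (264/447) / (273/2185) = 0.59060/0.12494 = 4.72700

4.727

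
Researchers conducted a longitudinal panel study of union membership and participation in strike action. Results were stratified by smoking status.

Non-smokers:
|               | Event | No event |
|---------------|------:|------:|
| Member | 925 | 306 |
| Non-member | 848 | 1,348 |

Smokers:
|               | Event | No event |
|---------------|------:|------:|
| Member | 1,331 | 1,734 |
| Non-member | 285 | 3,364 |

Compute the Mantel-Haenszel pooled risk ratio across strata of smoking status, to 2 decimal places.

3.03

RR_MH = Σ(aᵢ·n₀ᵢ/nᵢ) / Σ(cᵢ·n₁ᵢ/nᵢ), with n₁ᵢ = aᵢ+bᵢ (exposed), n₀ᵢ = cᵢ+dᵢ (unexposed), nᵢ = n₁ᵢ+n₀ᵢ.
Stratum 1 (Non-smokers): n₁ = 1231, n₀ = 2196, n = 3427; a·n₀/n = 925·2196/3427 = 592.7342; c·n₁/n = 848·1231/3427 = 304.6069
Stratum 2 (Smokers): n₁ = 3065, n₀ = 3649, n = 6714; a·n₀/n = 1331·3649/6714 = 723.3868; c·n₁/n = 285·3065/6714 = 130.1050
RR_MH = (592.7342 + 723.3868) / (304.6069 + 130.1050) = 1316.1210 / 434.7119 = 3.02757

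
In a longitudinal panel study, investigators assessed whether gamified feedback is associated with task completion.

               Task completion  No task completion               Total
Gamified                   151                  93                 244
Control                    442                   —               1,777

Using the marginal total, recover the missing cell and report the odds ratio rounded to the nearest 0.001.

4.904

The missing cell is in the unexposed row: 1777 − 442 = 1335.
So a = 151, b = 93, c = 442, d = 1335.
OR = (a·d)/(b·c) = (151 × 1335) / (93 × 442) = 201585 / 41106 = 4.90403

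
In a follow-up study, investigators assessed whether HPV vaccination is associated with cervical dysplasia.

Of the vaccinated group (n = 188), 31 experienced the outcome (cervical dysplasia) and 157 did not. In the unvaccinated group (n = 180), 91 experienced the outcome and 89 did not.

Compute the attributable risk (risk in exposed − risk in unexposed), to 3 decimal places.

From the description: a = 31, b = 157, c = 91, d = 89.
Risk in exposed = 31/188 = 0.164894; risk in unexposed = 91/180 = 0.505556.
Risk difference = 0.164894 − 0.505556 = -0.340662

-0.341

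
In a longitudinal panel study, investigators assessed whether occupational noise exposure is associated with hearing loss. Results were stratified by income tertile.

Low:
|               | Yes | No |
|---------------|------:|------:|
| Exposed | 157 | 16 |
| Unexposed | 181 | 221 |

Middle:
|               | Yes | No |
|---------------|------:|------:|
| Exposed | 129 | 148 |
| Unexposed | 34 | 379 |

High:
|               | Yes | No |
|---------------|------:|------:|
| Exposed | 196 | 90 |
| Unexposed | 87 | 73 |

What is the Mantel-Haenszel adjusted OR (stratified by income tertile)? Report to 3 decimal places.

OR_MH = Σ(aᵢdᵢ/nᵢ) / Σ(bᵢcᵢ/nᵢ), where nᵢ is the stratum total.
Stratum 1 (Low): n = 575; a·d/n = 157·221/575 = 60.3426; b·c/n = 16·181/575 = 5.0365
Stratum 2 (Middle): n = 690; a·d/n = 129·379/690 = 70.8565; b·c/n = 148·34/690 = 7.2928
Stratum 3 (High): n = 446; a·d/n = 196·73/446 = 32.0807; b·c/n = 90·87/446 = 17.5561
OR_MH = (60.3426 + 70.8565 + 32.0807) / (5.0365 + 7.2928 + 17.5561) = 163.2798 / 29.8853 = 5.46355

5.464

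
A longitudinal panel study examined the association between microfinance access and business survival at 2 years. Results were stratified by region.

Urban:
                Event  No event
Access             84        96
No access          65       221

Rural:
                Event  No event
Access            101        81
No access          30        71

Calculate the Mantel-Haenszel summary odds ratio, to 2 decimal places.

2.97

OR_MH = Σ(aᵢdᵢ/nᵢ) / Σ(bᵢcᵢ/nᵢ), where nᵢ is the stratum total.
Stratum 1 (Urban): n = 466; a·d/n = 84·221/466 = 39.8369; b·c/n = 96·65/466 = 13.3906
Stratum 2 (Rural): n = 283; a·d/n = 101·71/283 = 25.3392; b·c/n = 81·30/283 = 8.5866
OR_MH = (39.8369 + 25.3392) / (13.3906 + 8.5866) = 65.1761 / 21.9771 = 2.96563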